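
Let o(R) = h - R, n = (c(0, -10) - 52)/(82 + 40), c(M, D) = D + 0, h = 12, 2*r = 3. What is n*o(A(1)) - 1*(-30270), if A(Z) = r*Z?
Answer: 3692289/122 ≈ 30265.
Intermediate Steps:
r = 3/2 (r = (½)*3 = 3/2 ≈ 1.5000)
c(M, D) = D
A(Z) = 3*Z/2
n = -31/61 (n = (-10 - 52)/(82 + 40) = -62/122 = -62*1/122 = -31/61 ≈ -0.50820)
o(R) = 12 - R
n*o(A(1)) - 1*(-30270) = -31*(12 - 3/2)/61 - 1*(-30270) = -31*(12 - 1*3/2)/61 + 30270 = -31*(12 - 3/2)/61 + 30270 = -31/61*21/2 + 30270 = -651/122 + 30270 = 3692289/122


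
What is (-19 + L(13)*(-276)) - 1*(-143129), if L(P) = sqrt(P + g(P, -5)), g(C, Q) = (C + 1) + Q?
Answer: 143110 - 276*sqrt(22) ≈ 1.4182e+5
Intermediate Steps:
g(C, Q) = 1 + C + Q (g(C, Q) = (1 + C) + Q = 1 + C + Q)
L(P) = sqrt(-4 + 2*P) (L(P) = sqrt(P + (1 + P - 5)) = sqrt(P + (-4 + P)) = sqrt(-4 + 2*P))
(-19 + L(13)*(-276)) - 1*(-143129) = (-19 + sqrt(-4 + 2*13)*(-276)) - 1*(-143129) = (-19 + sqrt(-4 + 26)*(-276)) + 143129 = (-19 + sqrt(22)*(-276)) + 143129 = (-19 - 276*sqrt(22)) + 143129 = 143110 - 276*sqrt(22)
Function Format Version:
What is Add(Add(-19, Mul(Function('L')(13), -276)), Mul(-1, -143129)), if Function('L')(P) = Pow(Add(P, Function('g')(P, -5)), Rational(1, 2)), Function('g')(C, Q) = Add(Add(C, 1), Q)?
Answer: Add(143110, Mul(-276, Pow(22, Rational(1, 2)))) ≈ 1.4182e+5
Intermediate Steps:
Function('g')(C, Q) = Add(1, C, Q) (Function('g')(C, Q) = Add(Add(1, C), Q) = Add(1, C, Q))
Function('L')(P) = Pow(Add(-4, Mul(2, P)), Rational(1, 2)) (Function('L')(P) = Pow(Add(P, Add(1, P, -5)), Rational(1, 2)) = Pow(Add(P, Add(-4, P)), Rational(1, 2)) = Pow(Add(-4, Mul(2, P)), Rational(1, 2)))
Add(Add(-19, Mul(Function('L')(13), -276)), Mul(-1, -143129)) = Add(Add(-19, Mul(Pow(Add(-4, Mul(2, 13)), Rational(1, 2)), -276)), Mul(-1, -143129)) = Add(Add(-19, Mul(Pow(Add(-4, 26), Rational(1, 2)), -276)), 143129) = Add(Add(-19, Mul(Pow(22, Rational(1, 2)), -276)), 143129) = Add(Add(-19, Mul(-276, Pow(22, Rational(1, 2)))), 143129) = Add(143110, Mul(-276, Pow(22, Rational(1, 2))))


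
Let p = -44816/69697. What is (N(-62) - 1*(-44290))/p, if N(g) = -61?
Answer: -3082628613/44816 ≈ -68784.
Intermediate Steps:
p = -44816/69697 (p = -44816*1/69697 = -44816/69697 ≈ -0.64301)
(N(-62) - 1*(-44290))/p = (-61 - 1*(-44290))/(-44816/69697) = (-61 + 44290)*(-69697/44816) = 44229*(-69697/44816) = -3082628613/44816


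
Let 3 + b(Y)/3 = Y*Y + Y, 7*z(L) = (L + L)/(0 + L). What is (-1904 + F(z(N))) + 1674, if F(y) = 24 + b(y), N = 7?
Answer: -10481/49 ≈ -213.90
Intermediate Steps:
z(L) = 2/7 (z(L) = ((L + L)/(0 + L))/7 = ((2*L)/L)/7 = (1/7)*2 = 2/7)
b(Y) = -9 + 3*Y + 3*Y**2 (b(Y) = -9 + 3*(Y*Y + Y) = -9 + 3*(Y**2 + Y) = -9 + 3*(Y + Y**2) = -9 + (3*Y + 3*Y**2) = -9 + 3*Y + 3*Y**2)
F(y) = 15 + 3*y + 3*y**2 (F(y) = 24 + (-9 + 3*y + 3*y**2) = 15 + 3*y + 3*y**2)
(-1904 + F(z(N))) + 1674 = (-1904 + (15 + 3*(2/7) + 3*(2/7)**2)) + 1674 = (-1904 + (15 + 6/7 + 3*(4/49))) + 1674 = (-1904 + (15 + 6/7 + 12/49)) + 1674 = (-1904 + 789/49) + 1674 = -92507/49 + 1674 = -10481/49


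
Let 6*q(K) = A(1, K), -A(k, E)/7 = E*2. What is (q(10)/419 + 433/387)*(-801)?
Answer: -15343333/18017 ≈ -851.60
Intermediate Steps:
A(k, E) = -14*E (A(k, E) = -7*E*2 = -14*E)
q(K) = -7*K/3 (q(K) = (-14*K)/6 = -7*K/3)
(q(10)/419 + 433/387)*(-801) = (-7/3*10/419 + 433/387)*(-801) = (-70/3*1/419 + 433*(1/387))*(-801) = (-70/1257 + 433/387)*(-801) = (172397/162153)*(-801) = -15343333/18017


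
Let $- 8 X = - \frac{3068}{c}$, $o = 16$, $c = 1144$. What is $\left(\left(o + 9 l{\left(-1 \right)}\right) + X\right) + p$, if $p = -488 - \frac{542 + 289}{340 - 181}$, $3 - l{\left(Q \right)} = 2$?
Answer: $- \frac{4364489}{9328} \approx -467.89$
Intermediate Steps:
$l{\left(Q \right)} = 1$ ($l{\left(Q \right)} = 3 - 2 = 1$)
$X = \frac{59}{176}$ ($X = - \frac{\left(-3068\right) \frac{1}{1144}}{8} = \left(- \frac{1}{8}\right) \left(- \frac{59}{22}\right) = \frac{59}{176} \approx 0.33523$)
$p = - \frac{26141}{53}$ ($p = -488 - \frac{831}{159} = -488 - 831 \cdot \frac{1}{159} = -488 - \frac{277}{53} = - \frac{26141}{53} \approx -493.23$)
$\left(\left(o + 9 l{\left(-1 \right)}\right) + X\right) + p = \left(\left(16 + 9 \cdot 1\right) + \frac{59}{176}\right) - \frac{26141}{53} = \left(\left(16 + 9\right) + \frac{59}{176}\right) - \frac{26141}{53} = \left(25 + \frac{59}{176}\right) - \frac{26141}{53} = \frac{4459}{176} - \frac{26141}{53} = - \frac{4364489}{9328}$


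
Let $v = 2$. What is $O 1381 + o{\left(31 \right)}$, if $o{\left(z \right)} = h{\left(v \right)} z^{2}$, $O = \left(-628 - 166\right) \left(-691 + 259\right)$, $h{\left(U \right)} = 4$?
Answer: $473697892$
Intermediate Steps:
$O = 343008$ ($O = \left(-794\right) \left(-432\right) = 343008$)
$o{\left(z \right)} = 4 z^{2}$
$O 1381 + o{\left(31 \right)} = 343008 \cdot 1381 + 4 \cdot 31^{2} = 473694048 + 4 \cdot 961 = 473694048 + 3844 = 473697892$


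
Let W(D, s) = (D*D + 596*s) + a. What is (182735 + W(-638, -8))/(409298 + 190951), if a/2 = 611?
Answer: 195411/200083 ≈ 0.97665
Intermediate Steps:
a = 1222 (a = 2*611 = 1222)
W(D, s) = 1222 + D**2 + 596*s (W(D, s) = (D*D + 596*s) + 1222 = (D**2 + 596*s) + 1222 = 1222 + D**2 + 596*s)
(182735 + W(-638, -8))/(409298 + 190951) = (182735 + (1222 + (-638)**2 + 596*(-8)))/(409298 + 190951) = (182735 + (1222 + 407044 - 4768))/600249 = (182735 + 403498)*(1/600249) = 586233*(1/600249) = 195411/200083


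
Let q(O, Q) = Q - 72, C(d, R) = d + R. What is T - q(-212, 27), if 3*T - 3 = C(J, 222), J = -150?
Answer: 70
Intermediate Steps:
C(d, R) = R + d
q(O, Q) = -72 + Q
T = 25 (T = 1 + (222 - 150)/3 = 1 + (⅓)*72 = 1 + 24 = 25)
T - q(-212, 27) = 25 - (-72 + 27) = 25 - 1*(-45) = 25 + 45 = 70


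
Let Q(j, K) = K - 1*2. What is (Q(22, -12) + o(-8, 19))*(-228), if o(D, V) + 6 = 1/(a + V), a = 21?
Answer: 45543/10 ≈ 4554.3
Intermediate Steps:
Q(j, K) = -2 + K (Q(j, K) = K - 2 = -2 + K)
o(D, V) = -6 + 1/(21 + V)
(Q(22, -12) + o(-8, 19))*(-228) = ((-2 - 12) + (-125 - 6*19)/(21 + 19))*(-228) = (-14 + (-125 - 114)/40)*(-228) = (-14 + (1/40)*(-239))*(-228) = (-14 - 239/40)*(-228) = -799/40*(-228) = 45543/10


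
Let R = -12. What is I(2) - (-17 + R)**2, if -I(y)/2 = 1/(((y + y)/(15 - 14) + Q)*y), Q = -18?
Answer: -11773/14 ≈ -840.93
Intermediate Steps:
I(y) = -2/(y*(-18 + 2*y)) (I(y) = -2/(((y + y)/(15 - 14) - 18)*y) = -2/(((2*y)/1 - 18)*y) = -2/(((2*y)*1 - 18)*y) = -2/((2*y - 18)*y) = -2/((-18 + 2*y)*y) = -2/(y*(-18 + 2*y)))
I(2) - (-17 + R)**2 = -1/(2*(-9 + 2)) - (-17 - 12)**2 = -1*1/2/(-7) - 1*(-29)**2 = -1*1/2*(-1/7) - 1*841 = 1/14 - 841 = -11773/14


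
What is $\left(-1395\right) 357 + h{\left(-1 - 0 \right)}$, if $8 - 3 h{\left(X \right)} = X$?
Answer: $-498012$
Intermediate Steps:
$h{\left(X \right)} = \frac{8}{3} - \frac{X}{3}$
$\left(-1395\right) 357 + h{\left(-1 - 0 \right)} = \left(-1395\right) 357 + \left(\frac{8}{3} - \frac{-1 - 0}{3}\right) = -498015 + \left(\frac{8}{3} - \frac{-1 + 0}{3}\right) = -498015 + \left(\frac{8}{3} - - \frac{1}{3}\right) = -498015 + \left(\frac{8}{3} + \frac{1}{3}\right) = -498015 + 3 = -498012$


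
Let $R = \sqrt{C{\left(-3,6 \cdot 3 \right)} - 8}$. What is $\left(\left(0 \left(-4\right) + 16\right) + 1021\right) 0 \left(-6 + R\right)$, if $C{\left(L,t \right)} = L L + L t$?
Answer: $0$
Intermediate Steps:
$C{\left(L,t \right)} = L^{2} + L t$
$R = i \sqrt{53}$ ($R = \sqrt{- 3 \left(-3 + 6 \cdot 3\right) - 8} = \sqrt{- 3 \left(-3 + 18\right) - 8} = \sqrt{\left(-3\right) 15 - 8} = \sqrt{-45 - 8} = \sqrt{-53} = i \sqrt{53} \approx 7.2801 i$)
$\left(\left(0 \left(-4\right) + 16\right) + 1021\right) 0 \left(-6 + R\right) = \left(\left(0 \left(-4\right) + 16\right) + 1021\right) 0 \left(-6 + i \sqrt{53}\right) = \left(\left(0 + 16\right) + 1021\right) 0 = \left(16 + 1021\right) 0 = 1037 \cdot 0 = 0$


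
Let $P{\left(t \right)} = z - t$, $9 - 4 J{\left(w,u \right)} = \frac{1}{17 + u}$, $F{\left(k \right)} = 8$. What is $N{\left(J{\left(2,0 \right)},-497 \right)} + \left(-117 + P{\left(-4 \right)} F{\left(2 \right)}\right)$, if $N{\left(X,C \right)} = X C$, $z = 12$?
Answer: $- \frac{18699}{17} \approx -1099.9$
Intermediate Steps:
$J{\left(w,u \right)} = \frac{9}{4} - \frac{1}{4 \left(17 + u\right)}$
$P{\left(t \right)} = 12 - t$
$N{\left(X,C \right)} = C X$
$N{\left(J{\left(2,0 \right)},-497 \right)} + \left(-117 + P{\left(-4 \right)} F{\left(2 \right)}\right) = - 497 \frac{152 + 9 \cdot 0}{4 \left(17 + 0\right)} - \left(117 - \left(12 - -4\right) 8\right) = - 497 \frac{152 + 0}{4 \cdot 17} - \left(117 - \left(12 + 4\right) 8\right) = - 497 \cdot \frac{1}{4} \cdot \frac{1}{17} \cdot 152 + \left(-117 + 16 \cdot 8\right) = \left(-497\right) \frac{38}{17} + \left(-117 + 128\right) = - \frac{18886}{17} + 11 = - \frac{18699}{17}$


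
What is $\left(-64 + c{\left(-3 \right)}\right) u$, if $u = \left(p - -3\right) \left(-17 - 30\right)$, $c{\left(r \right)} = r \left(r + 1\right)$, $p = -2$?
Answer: $2726$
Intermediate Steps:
$c{\left(r \right)} = r \left(1 + r\right)$
$u = -47$ ($u = \left(-2 - -3\right) \left(-17 - 30\right) = \left(-2 + 3\right) \left(-17 - 30\right) = 1 \left(-47\right) = -47$)
$\left(-64 + c{\left(-3 \right)}\right) u = \left(-64 - 3 \left(1 - 3\right)\right) \left(-47\right) = \left(-64 - -6\right) \left(-47\right) = \left(-64 + 6\right) \left(-47\right) = \left(-58\right) \left(-47\right) = 2726$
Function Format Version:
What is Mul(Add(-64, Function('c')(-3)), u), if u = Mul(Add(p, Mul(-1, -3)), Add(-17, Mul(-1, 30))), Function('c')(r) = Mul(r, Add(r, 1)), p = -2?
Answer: 2726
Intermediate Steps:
Function('c')(r) = Mul(r, Add(1, r))
u = -47 (u = Mul(Add(-2, Mul(-1, -3)), Add(-17, Mul(-1, 30))) = Mul(Add(-2, 3), Add(-17, -30)) = Mul(1, -47) = -47)
Mul(Add(-64, Function('c')(-3)), u) = Mul(Add(-64, Mul(-3, Add(1, -3))), -47) = Mul(Add(-64, Mul(-3, -2)), -47) = Mul(Add(-64, 6), -47) = Mul(-58, -47) = 2726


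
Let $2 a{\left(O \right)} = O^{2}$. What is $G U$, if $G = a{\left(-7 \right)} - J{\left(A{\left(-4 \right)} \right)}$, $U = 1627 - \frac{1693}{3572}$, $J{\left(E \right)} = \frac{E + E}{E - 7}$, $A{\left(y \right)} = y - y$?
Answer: $\frac{284687599}{7144} \approx 39850.0$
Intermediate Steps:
$a{\left(O \right)} = \frac{O^{2}}{2}$
$A{\left(y \right)} = 0$
$J{\left(E \right)} = \frac{2 E}{-7 + E}$
$U = \frac{5809951}{3572}$ ($U = 1627 - 1693 \cdot \frac{1}{3572} = 1627 - \frac{1693}{3572} = \frac{5809951}{3572} \approx 1626.5$)
$G = \frac{49}{2}$ ($G = \frac{\left(-7\right)^{2}}{2} - 2 \cdot 0 \frac{1}{-7 + 0} = \frac{1}{2} \cdot 49 - 2 \cdot 0 \frac{1}{-7} = \frac{49}{2} - 2 \cdot 0 \left(- \frac{1}{7}\right) = \frac{49}{2} - 0 = \frac{49}{2} + 0 = \frac{49}{2} \approx 24.5$)
$G U = \frac{49}{2} \cdot \frac{5809951}{3572} = \frac{284687599}{7144}$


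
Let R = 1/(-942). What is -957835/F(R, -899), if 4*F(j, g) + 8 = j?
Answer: 3609122280/7537 ≈ 4.7885e+5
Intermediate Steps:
R = -1/942 ≈ -0.0010616
F(j, g) = -2 + j/4
-957835/F(R, -899) = -957835/(-2 + (¼)*(-1/942)) = -957835/(-2 - 1/3768) = -957835/(-7537/3768) = -957835*(-3768/7537) = 3609122280/7537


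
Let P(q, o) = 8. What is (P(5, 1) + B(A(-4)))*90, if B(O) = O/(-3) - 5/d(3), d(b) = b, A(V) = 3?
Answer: 480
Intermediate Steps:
B(O) = -5/3 - O/3 (B(O) = O/(-3) - 5/3 = O*(-1/3) - 5*1/3 = -O/3 - 5/3 = -5/3 - O/3)
(P(5, 1) + B(A(-4)))*90 = (8 + (-5/3 - 1/3*3))*90 = (8 + (-5/3 - 1))*90 = (8 - 8/3)*90 = (16/3)*90 = 480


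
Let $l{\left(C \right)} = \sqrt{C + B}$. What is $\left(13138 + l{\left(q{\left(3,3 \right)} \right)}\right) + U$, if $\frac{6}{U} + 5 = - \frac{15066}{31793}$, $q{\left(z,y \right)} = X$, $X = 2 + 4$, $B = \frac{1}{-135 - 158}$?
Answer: $\frac{2286228520}{174031} + \frac{\sqrt{514801}}{293} \approx 13139.0$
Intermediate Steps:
$B = - \frac{1}{293}$ ($B = \frac{1}{-293} = - \frac{1}{293} \approx -0.003413$)
$X = 6$
$q{\left(z,y \right)} = 6$
$l{\left(C \right)} = \sqrt{- \frac{1}{293} + C}$ ($l{\left(C \right)} = \sqrt{C - \frac{1}{293}} = \sqrt{- \frac{1}{293} + C}$)
$U = - \frac{190758}{174031}$ ($U = \frac{6}{-5 - \frac{15066}{31793}} = \frac{6}{- \frac{174031}{31793}} = 6 \left(- \frac{31793}{174031}\right) = - \frac{190758}{174031} \approx -1.0961$)
$\left(13138 + l{\left(q{\left(3,3 \right)} \right)}\right) + U = \left(13138 + \frac{\sqrt{-293 + 85849 \cdot 6}}{293}\right) - \frac{190758}{174031} = \left(13138 + \frac{\sqrt{-293 + 515094}}{293}\right) - \frac{190758}{174031} = \left(13138 + \frac{\sqrt{514801}}{293}\right) - \frac{190758}{174031} = \frac{2286228520}{174031} + \frac{\sqrt{514801}}{293}$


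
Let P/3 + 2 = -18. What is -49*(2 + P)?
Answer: 2842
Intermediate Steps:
P = -60 (P = -6 + 3*(-18) = -6 - 54 = -60)
-49*(2 + P) = -49*(2 - 60) = -49*(-58) = 2842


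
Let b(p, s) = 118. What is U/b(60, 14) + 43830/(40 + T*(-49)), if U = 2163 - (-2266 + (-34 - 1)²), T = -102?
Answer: 5328423/148621 ≈ 35.852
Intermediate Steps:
U = 3204 (U = 2163 - (-2266 + (-35)²) = 2163 - (-2266 + 1225) = 2163 - 1*(-1041) = 2163 + 1041 = 3204)
U/b(60, 14) + 43830/(40 + T*(-49)) = 3204/118 + 43830/(40 - 102*(-49)) = 3204*(1/118) + 43830/(40 + 4998) = 1602/59 + 43830/5038 = 1602/59 + 43830*(1/5038) = 1602/59 + 21915/2519 = 5328423/148621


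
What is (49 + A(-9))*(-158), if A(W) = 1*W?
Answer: -6320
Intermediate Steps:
A(W) = W
(49 + A(-9))*(-158) = (49 - 9)*(-158) = 40*(-158) = -6320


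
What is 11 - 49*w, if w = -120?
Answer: 5891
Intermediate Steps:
11 - 49*w = 11 - 49*(-120) = 11 + 5880 = 5891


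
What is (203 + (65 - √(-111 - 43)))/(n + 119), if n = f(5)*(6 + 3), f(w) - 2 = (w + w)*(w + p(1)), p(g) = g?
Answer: 268/677 - I*√154/677 ≈ 0.39586 - 0.01833*I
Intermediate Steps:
f(w) = 2 + 2*w*(1 + w) (f(w) = 2 + (w + w)*(w + 1) = 2 + (2*w)*(1 + w) = 2 + 2*w*(1 + w))
n = 558 (n = (2 + 2*5 + 2*5²)*(6 + 3) = (2 + 10 + 2*25)*9 = (2 + 10 + 50)*9 = 62*9 = 558)
(203 + (65 - √(-111 - 43)))/(n + 119) = (203 + (65 - √(-111 - 43)))/(558 + 119) = (203 + (65 - √(-154)))/677 = (203 + (65 - I*√154))*(1/677) = (268 - I*√154)*(1/677) = 268/677 - I*√154/677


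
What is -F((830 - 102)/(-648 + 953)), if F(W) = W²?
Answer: -529984/93025 ≈ -5.6972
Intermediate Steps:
-F((830 - 102)/(-648 + 953)) = -((830 - 102)/(-648 + 953))² = -(728/305)² = -1*529984/93025 = -529984/93025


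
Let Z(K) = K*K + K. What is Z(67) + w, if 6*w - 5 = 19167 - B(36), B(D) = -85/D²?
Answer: 60274453/7776 ≈ 7751.3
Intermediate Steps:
B(D) = -85/D²
Z(K) = K + K² (Z(K) = K² + K = K + K²)
w = 24846997/7776 (w = ⅚ + (19167 - (-85)/36²)/6 = ⅚ + (19167 - (-85)/1296)/6 = ⅚ + (19167 - 1*(-85/1296))/6 = ⅚ + (19167 + 85/1296)/6 = ⅚ + (⅙)*(24840517/1296) = ⅚ + 24840517/7776 = 24846997/7776 ≈ 3195.3)
Z(67) + w = 67*(1 + 67) + 24846997/7776 = 67*68 + 24846997/7776 = 4556 + 24846997/7776 = 60274453/7776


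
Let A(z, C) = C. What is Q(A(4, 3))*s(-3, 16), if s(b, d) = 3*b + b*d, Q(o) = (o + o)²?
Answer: -2052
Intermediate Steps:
Q(o) = 4*o² (Q(o) = (2*o)² = 4*o²)
Q(A(4, 3))*s(-3, 16) = (4*3²)*(-3*(3 + 16)) = (4*9)*(-3*19) = 36*(-57) = -2052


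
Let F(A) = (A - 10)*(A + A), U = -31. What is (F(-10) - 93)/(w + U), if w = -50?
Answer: -307/81 ≈ -3.7901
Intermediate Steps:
F(A) = 2*A*(-10 + A) (F(A) = (-10 + A)*(2*A) = 2*A*(-10 + A))
(F(-10) - 93)/(w + U) = (2*(-10)*(-10 - 10) - 93)/(-50 - 31) = (2*(-10)*(-20) - 93)/(-81) = -(400 - 93)/81 = -1/81*307 = -307/81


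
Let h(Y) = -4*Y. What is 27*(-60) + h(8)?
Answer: -1652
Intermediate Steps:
27*(-60) + h(8) = 27*(-60) - 4*8 = -1620 - 32 = -1652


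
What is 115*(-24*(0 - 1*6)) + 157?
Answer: 16717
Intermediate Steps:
115*(-24*(0 - 1*6)) + 157 = 115*(-24*(0 - 6)) + 157 = 115*(-24*(-6)) + 157 = 115*(-6*(-24)) + 157 = 115*144 + 157 = 16560 + 157 = 16717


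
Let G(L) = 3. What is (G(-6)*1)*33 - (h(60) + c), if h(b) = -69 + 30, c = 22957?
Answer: -22819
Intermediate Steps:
h(b) = -39
(G(-6)*1)*33 - (h(60) + c) = (3*1)*33 - (-39 + 22957) = 3*33 - 1*22918 = 99 - 22918 = -22819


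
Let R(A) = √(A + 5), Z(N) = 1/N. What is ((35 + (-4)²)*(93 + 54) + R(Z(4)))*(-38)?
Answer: -284886 - 19*√21 ≈ -2.8497e+5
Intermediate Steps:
R(A) = √(5 + A)
((35 + (-4)²)*(93 + 54) + R(Z(4)))*(-38) = ((35 + (-4)²)*(93 + 54) + √(5 + 1/4))*(-38) = ((35 + 16)*147 + √(5 + ¼))*(-38) = (51*147 + √(21/4))*(-38) = (7497 + √21/2)*(-38) = -284886 - 19*√21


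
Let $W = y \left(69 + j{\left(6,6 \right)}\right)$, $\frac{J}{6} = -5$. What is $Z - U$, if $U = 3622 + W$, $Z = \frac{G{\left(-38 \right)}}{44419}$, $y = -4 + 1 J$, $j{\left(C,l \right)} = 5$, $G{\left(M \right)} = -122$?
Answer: $- \frac{49127536}{44419} \approx -1106.0$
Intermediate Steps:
$J = -30$ ($J = 6 \left(-5\right) = -30$)
$y = -34$ ($y = -4 + 1 \left(-30\right) = -4 - 30 = -34$)
$Z = - \frac{122}{44419} \approx -0.0027466$
$W = -2516$ ($W = - 34 \left(69 + 5\right) = \left(-34\right) 74 = -2516$)
$U = 1106$ ($U = 3622 - 2516 = 1106$)
$Z - U = - \frac{122}{44419} - 1106 = - \frac{49127536}{44419}$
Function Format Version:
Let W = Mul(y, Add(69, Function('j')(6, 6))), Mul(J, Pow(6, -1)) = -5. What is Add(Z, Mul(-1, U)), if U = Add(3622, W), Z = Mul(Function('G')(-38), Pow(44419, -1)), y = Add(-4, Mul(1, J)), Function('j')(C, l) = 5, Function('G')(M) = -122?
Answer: Rational(-49127536, 44419) ≈ -1106.0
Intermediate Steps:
J = -30 (J = Mul(6, -5) = -30)
y = -34 (y = Add(-4, Mul(1, -30)) = Add(-4, -30) = -34)
Z = Rational(-122, 44419) (Z = Mul(-122, Pow(44419, -1)) = Mul(-122, Rational(1, 44419)) = Rational(-122, 44419) ≈ -0.0027466)
W = -2516 (W = Mul(-34, Add(69, 5)) = Mul(-34, 74) = -2516)
U = 1106 (U = Add(3622, -2516) = 1106)
Add(Z, Mul(-1, U)) = Add(Rational(-122, 44419), Mul(-1, 1106)) = Add(Rational(-122, 44419), -1106) = Rational(-49127536, 44419)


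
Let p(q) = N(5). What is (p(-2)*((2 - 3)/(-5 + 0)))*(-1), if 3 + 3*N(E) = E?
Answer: -2/15 ≈ -0.13333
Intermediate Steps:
N(E) = -1 + E/3
p(q) = 2/3 (p(q) = -1 + (1/3)*5 = -1 + 5/3 = 2/3)
(p(-2)*((2 - 3)/(-5 + 0)))*(-1) = (2*((2 - 3)/(-5 + 0))/3)*(-1) = (2*(-1/(-5))/3)*(-1) = (2*(-1*(-1/5))/3)*(-1) = ((2/3)*(1/5))*(-1) = (2/15)*(-1) = -2/15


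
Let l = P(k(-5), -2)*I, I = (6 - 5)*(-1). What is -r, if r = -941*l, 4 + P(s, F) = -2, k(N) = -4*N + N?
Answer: 5646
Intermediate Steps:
k(N) = -3*N
P(s, F) = -6 (P(s, F) = -4 - 2 = -6)
I = -1 (I = 1*(-1) = -1)
l = 6 (l = -6*(-1) = 6)
r = -5646 (r = -941*6 = -5646)
-r = -1*(-5646) = 5646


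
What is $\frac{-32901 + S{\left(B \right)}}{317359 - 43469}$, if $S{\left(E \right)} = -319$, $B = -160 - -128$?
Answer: $- \frac{3322}{27389} \approx -0.12129$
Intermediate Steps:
$B = -32$ ($B = -160 + 128 = -32$)
$\frac{-32901 + S{\left(B \right)}}{317359 - 43469} = \frac{-32901 - 319}{317359 - 43469} = - \frac{33220}{273890} = \left(-33220\right) \frac{1}{273890} = - \frac{3322}{27389}$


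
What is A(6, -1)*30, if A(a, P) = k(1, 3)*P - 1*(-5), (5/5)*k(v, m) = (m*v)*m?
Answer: -120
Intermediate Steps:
k(v, m) = v*m² (k(v, m) = (m*v)*m = v*m²)
A(a, P) = 5 + 9*P (A(a, P) = (1*3²)*P - 1*(-5) = (1*9)*P + 5 = 9*P + 5 = 5 + 9*P)
A(6, -1)*30 = (5 + 9*(-1))*30 = (5 - 9)*30 = -4*30 = -120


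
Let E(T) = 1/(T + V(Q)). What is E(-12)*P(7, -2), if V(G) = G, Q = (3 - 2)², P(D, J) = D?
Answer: -7/11 ≈ -0.63636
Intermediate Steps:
Q = 1 (Q = 1² = 1)
E(T) = 1/(1 + T) (E(T) = 1/(T + 1) = 1/(1 + T))
E(-12)*P(7, -2) = 7/(1 - 12) = 7/(-11) = -1/11*7 = -7/11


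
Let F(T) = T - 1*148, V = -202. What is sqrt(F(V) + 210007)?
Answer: sqrt(209657) ≈ 457.88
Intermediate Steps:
F(T) = -148 + T (F(T) = T - 148 = -148 + T)
sqrt(F(V) + 210007) = sqrt((-148 - 202) + 210007) = sqrt(-350 + 210007) = sqrt(209657)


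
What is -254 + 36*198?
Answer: 6874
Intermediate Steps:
-254 + 36*198 = -254 + 7128 = 6874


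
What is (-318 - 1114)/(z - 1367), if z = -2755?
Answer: 716/2061 ≈ 0.34740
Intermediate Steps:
(-318 - 1114)/(z - 1367) = (-318 - 1114)/(-2755 - 1367) = -1432/(-4122) = -1432*(-1/4122) = 716/2061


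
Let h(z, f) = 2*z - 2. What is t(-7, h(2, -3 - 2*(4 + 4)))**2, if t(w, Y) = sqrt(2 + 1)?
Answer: 3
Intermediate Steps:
h(z, f) = -2 + 2*z
t(w, Y) = sqrt(3)
t(-7, h(2, -3 - 2*(4 + 4)))**2 = (sqrt(3))**2 = 3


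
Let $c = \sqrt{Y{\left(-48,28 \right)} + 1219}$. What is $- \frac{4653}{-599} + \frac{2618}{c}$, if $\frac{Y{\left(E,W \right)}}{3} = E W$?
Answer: $\frac{4653}{599} - \frac{2618 i \sqrt{2813}}{2813} \approx 7.7679 - 49.361 i$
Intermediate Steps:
$Y{\left(E,W \right)} = 3 E W$
$c = i \sqrt{2813}$ ($c = \sqrt{3 \left(-48\right) 28 + 1219} = \sqrt{-4032 + 1219} = \sqrt{-2813} = i \sqrt{2813} \approx 53.038 i$)
$- \frac{4653}{-599} + \frac{2618}{c} = - \frac{4653}{-599} + \frac{2618}{i \sqrt{2813}} = \left(-4653\right) \left(- \frac{1}{599}\right) + 2618 \left(- \frac{i \sqrt{2813}}{2813}\right) = \frac{4653}{599} - \frac{2618 i \sqrt{2813}}{2813}$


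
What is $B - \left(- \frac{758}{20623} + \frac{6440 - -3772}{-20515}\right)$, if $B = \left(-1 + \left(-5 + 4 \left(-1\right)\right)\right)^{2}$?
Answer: $\frac{42534236946}{423080845} \approx 100.53$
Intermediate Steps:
$B = 100$ ($B = \left(-1 - 9\right)^{2} = \left(-10\right)^{2} = 100$)
$B - \left(- \frac{758}{20623} + \frac{6440 - -3772}{-20515}\right) = 100 - \left(- \frac{758}{20623} + \frac{6440 - -3772}{-20515}\right) = 100 - \left(\left(-758\right) \frac{1}{20623} + \left(6440 + 3772\right) \left(- \frac{1}{20515}\right)\right) = 100 - \left(- \frac{758}{20623} + 10212 \left(- \frac{1}{20515}\right)\right) = 100 - \left(- \frac{758}{20623} - \frac{10212}{20515}\right) = 100 - - \frac{226152446}{423080845} = 100 + \frac{226152446}{423080845} = \frac{42534236946}{423080845}$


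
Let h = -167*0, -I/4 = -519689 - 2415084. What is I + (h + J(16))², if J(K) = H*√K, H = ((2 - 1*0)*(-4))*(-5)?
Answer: 11764692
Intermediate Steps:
H = 40 (H = ((2 + 0)*(-4))*(-5) = (2*(-4))*(-5) = -8*(-5) = 40)
I = 11739092 (I = -4*(-519689 - 2415084) = -4*(-2934773) = 11739092)
h = 0
J(K) = 40*√K
I + (h + J(16))² = 11739092 + (0 + 40*√16)² = 11739092 + (0 + 40*4)² = 11739092 + (0 + 160)² = 11739092 + 160² = 11739092 + 25600 = 11764692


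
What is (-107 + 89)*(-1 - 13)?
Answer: 252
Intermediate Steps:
(-107 + 89)*(-1 - 13) = -18*(-14) = 252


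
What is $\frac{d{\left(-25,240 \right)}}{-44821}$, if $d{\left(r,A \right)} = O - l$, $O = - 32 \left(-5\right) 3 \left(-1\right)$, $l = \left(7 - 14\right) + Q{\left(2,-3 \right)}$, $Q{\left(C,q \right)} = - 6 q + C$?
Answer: $\frac{493}{44821} \approx 0.010999$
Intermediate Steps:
$Q{\left(C,q \right)} = C - 6 q$
$l = 13$ ($l = \left(7 - 14\right) + \left(2 - -18\right) = -7 + \left(2 + 18\right) = -7 + 20 = 13$)
$O = -480$ ($O = - 32 \left(\left(-15\right) \left(-1\right)\right) = \left(-32\right) 15 = -480$)
$d{\left(r,A \right)} = -493$ ($d{\left(r,A \right)} = -480 - 13 = -493$)
$\frac{d{\left(-25,240 \right)}}{-44821} = - \frac{493}{-44821} = \left(-493\right) \left(- \frac{1}{44821}\right) = \frac{493}{44821}$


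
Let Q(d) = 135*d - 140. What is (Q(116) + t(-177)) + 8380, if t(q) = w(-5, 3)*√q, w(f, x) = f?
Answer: 23900 - 5*I*√177 ≈ 23900.0 - 66.521*I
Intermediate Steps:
Q(d) = -140 + 135*d
t(q) = -5*√q
(Q(116) + t(-177)) + 8380 = ((-140 + 135*116) - 5*I*√177) + 8380 = ((-140 + 15660) - 5*I*√177) + 8380 = (15520 - 5*I*√177) + 8380 = 23900 - 5*I*√177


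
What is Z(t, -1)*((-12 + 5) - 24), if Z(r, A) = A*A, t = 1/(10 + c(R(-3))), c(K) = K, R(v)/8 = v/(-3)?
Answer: -31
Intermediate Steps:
R(v) = -8*v/3 (R(v) = 8*(v/(-3)) = 8*(v*(-⅓)) = 8*(-v/3) = -8*v/3)
t = 1/18 (t = 1/(10 - 8/3*(-3)) = 1/(10 + 8) = 1/18 ≈ 0.055556)
Z(r, A) = A²
Z(t, -1)*((-12 + 5) - 24) = (-1)²*((-12 + 5) - 24) = 1*(-7 - 24) = 1*(-31) = -31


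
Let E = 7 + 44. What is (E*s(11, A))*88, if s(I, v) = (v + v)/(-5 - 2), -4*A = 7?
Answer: 2244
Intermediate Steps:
A = -7/4 (A = -¼*7 = -7/4 ≈ -1.7500)
E = 51
s(I, v) = -2*v/7 (s(I, v) = (2*v)/(-7) = (2*v)*(-⅐) = -2*v/7)
(E*s(11, A))*88 = (51*(-2/7*(-7/4)))*88 = (51*(½))*88 = (51/2)*88 = 2244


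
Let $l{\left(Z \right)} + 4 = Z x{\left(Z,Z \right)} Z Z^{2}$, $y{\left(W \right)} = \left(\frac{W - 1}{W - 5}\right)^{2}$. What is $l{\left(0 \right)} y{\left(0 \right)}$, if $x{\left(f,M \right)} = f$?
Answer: $- \frac{4}{25} \approx -0.16$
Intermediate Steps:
$y{\left(W \right)} = \frac{\left(-1 + W\right)^{2}}{\left(-5 + W\right)^{2}}$ ($y{\left(W \right)} = \left(\frac{-1 + W}{-5 + W}\right)^{2} = \frac{\left(-1 + W\right)^{2}}{\left(-5 + W\right)^{2}}$)
$l{\left(Z \right)} = -4 + Z^{5}$ ($l{\left(Z \right)} = -4 + Z Z Z Z^{2} = -4 + Z^{2} Z^{3} = -4 + Z^{5}$)
$l{\left(0 \right)} y{\left(0 \right)} = \left(-4 + 0^{5}\right) \frac{\left(-1 + 0\right)^{2}}{\left(-5 + 0\right)^{2}} = \left(-4 + 0\right) \frac{\left(-1\right)^{2}}{25} = - 4 \cdot 1 \cdot \frac{1}{25} = \left(-4\right) \frac{1}{25} = - \frac{4}{25}$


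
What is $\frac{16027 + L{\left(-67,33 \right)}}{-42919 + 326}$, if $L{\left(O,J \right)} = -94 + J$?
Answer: $- \frac{15966}{42593} \approx -0.37485$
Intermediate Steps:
$\frac{16027 + L{\left(-67,33 \right)}}{-42919 + 326} = \frac{16027 + \left(-94 + 33\right)}{-42919 + 326} = \frac{16027 - 61}{-42593} = 15966 \left(- \frac{1}{42593}\right) = - \frac{15966}{42593}$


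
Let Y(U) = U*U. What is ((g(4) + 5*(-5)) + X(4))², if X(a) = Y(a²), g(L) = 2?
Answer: 54289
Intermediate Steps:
Y(U) = U²
X(a) = a⁴ (X(a) = (a²)² = a⁴)
((g(4) + 5*(-5)) + X(4))² = ((2 + 5*(-5)) + 4⁴)² = ((2 - 25) + 256)² = (-23 + 256)² = 233² = 54289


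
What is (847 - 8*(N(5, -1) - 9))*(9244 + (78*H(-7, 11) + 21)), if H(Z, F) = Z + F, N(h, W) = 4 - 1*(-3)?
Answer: 8264951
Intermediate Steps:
N(h, W) = 7 (N(h, W) = 4 + 3 = 7)
H(Z, F) = F + Z
(847 - 8*(N(5, -1) - 9))*(9244 + (78*H(-7, 11) + 21)) = (847 - 8*(7 - 9))*(9244 + (78*(11 - 7) + 21)) = (847 - 8*(-2))*(9244 + (78*4 + 21)) = (847 + 16)*(9244 + (312 + 21)) = 863*(9244 + 333) = 863*9577 = 8264951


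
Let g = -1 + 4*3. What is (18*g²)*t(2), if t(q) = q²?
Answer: 8712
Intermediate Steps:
g = 11 (g = -1 + 12 = 11)
(18*g²)*t(2) = (18*11²)*2² = (18*121)*4 = 2178*4 = 8712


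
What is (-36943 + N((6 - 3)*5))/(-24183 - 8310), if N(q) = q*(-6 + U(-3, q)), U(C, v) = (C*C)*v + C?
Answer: 35053/32493 ≈ 1.0788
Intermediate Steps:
U(C, v) = C + v*C² (U(C, v) = C²*v + C = v*C² + C = C + v*C²)
N(q) = q*(-9 + 9*q) (N(q) = q*(-6 - 3*(1 - 3*q)) = q*(-6 + (-3 + 9*q)) = q*(-9 + 9*q))
(-36943 + N((6 - 3)*5))/(-24183 - 8310) = (-36943 + 9*((6 - 3)*5)*(-1 + (6 - 3)*5))/(-24183 - 8310) = (-36943 + 9*(3*5)*(-1 + 3*5))/(-32493) = (-36943 + 9*15*(-1 + 15))*(-1/32493) = (-36943 + 9*15*14)*(-1/32493) = (-36943 + 1890)*(-1/32493) = -35053*(-1/32493) = 35053/32493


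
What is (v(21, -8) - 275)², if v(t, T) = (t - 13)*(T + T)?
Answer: 162409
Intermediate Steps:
v(t, T) = 2*T*(-13 + t) (v(t, T) = (-13 + t)*(2*T) = 2*T*(-13 + t))
(v(21, -8) - 275)² = (2*(-8)*(-13 + 21) - 275)² = (2*(-8)*8 - 275)² = (-128 - 275)² = (-403)² = 162409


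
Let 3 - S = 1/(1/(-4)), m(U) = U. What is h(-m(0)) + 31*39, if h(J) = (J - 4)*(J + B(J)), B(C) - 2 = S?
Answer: 1173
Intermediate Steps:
S = 7 (S = 3 - 1/(1/(-4)) = 3 - 1/(-1/4) = 3 - 1*(-4) = 3 + 4 = 7)
B(C) = 9 (B(C) = 2 + 7 = 9)
h(J) = (-4 + J)*(9 + J) (h(J) = (J - 4)*(J + 9) = (-4 + J)*(9 + J))
h(-m(0)) + 31*39 = (-36 + (-1*0)**2 + 5*(-1*0)) + 31*39 = (-36 + 0**2 + 5*0) + 1209 = (-36 + 0 + 0) + 1209 = -36 + 1209 = 1173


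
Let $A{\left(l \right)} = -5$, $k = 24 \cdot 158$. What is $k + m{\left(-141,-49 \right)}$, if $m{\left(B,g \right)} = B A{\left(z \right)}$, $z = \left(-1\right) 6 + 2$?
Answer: $4497$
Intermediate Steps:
$z = -4$ ($z = -6 + 2 = -4$)
$k = 3792$
$m{\left(B,g \right)} = - 5 B$ ($m{\left(B,g \right)} = B \left(-5\right) = - 5 B$)
$k + m{\left(-141,-49 \right)} = 3792 - -705 = 3792 + 705 = 4497$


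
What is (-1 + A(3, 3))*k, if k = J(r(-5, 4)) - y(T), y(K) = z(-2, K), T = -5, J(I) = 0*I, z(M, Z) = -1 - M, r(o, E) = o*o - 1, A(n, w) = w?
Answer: -2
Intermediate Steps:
r(o, E) = -1 + o² (r(o, E) = o² - 1 = -1 + o²)
J(I) = 0
y(K) = 1 (y(K) = -1 - 1*(-2) = -1 + 2 = 1)
k = -1 (k = 0 - 1*1 = 0 - 1 = -1)
(-1 + A(3, 3))*k = (-1 + 3)*(-1) = 2*(-1) = -2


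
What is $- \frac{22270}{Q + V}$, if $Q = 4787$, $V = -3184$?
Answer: $- \frac{22270}{1603} \approx -13.893$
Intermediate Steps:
$- \frac{22270}{Q + V} = - \frac{22270}{4787 - 3184} = - \frac{22270}{1603}$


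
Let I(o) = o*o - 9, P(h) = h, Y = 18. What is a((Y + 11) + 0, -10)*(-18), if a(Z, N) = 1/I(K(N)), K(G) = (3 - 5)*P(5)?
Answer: -18/91 ≈ -0.19780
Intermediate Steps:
K(G) = -10 (K(G) = (3 - 5)*5 = -2*5 = -10)
I(o) = -9 + o² (I(o) = o² - 9 = -9 + o²)
a(Z, N) = 1/91 (a(Z, N) = 1/(-9 + (-10)²) = 1/(-9 + 100) = 1/91)
a((Y + 11) + 0, -10)*(-18) = (1/91)*(-18) = -18/91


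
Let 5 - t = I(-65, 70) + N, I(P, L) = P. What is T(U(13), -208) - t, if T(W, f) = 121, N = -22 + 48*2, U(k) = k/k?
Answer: 125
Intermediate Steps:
U(k) = 1
N = 74 (N = -22 + 96 = 74)
t = -4 (t = 5 - (-65 + 74) = 5 - 1*9 = 5 - 9 = -4)
T(U(13), -208) - t = 121 - 1*(-4) = 121 + 4 = 125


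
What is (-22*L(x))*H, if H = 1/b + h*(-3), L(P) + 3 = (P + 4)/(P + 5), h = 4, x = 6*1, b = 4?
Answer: -1081/2 ≈ -540.50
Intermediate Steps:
x = 6
L(P) = -3 + (4 + P)/(5 + P) (L(P) = -3 + (P + 4)/(P + 5) = -3 + (4 + P)/(5 + P))
H = -47/4 (H = 1/4 + 4*(-3) = ¼ - 12 = -47/4 ≈ -11.750)
(-22*L(x))*H = -22*(-11 - 2*6)/(5 + 6)*(-47/4) = -22*(-11 - 12)/11*(-47/4) = -2*(-23)*(-47/4) = -22*(-23/11)*(-47/4) = 46*(-47/4) = -1081/2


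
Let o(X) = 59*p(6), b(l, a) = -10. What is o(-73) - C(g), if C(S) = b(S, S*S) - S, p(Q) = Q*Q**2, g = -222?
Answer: 12532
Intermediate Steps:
p(Q) = Q**3
o(X) = 12744 (o(X) = 59*6**3 = 59*216 = 12744)
C(S) = -10 - S
o(-73) - C(g) = 12744 - (-10 - 1*(-222)) = 12744 - (-10 + 222) = 12744 - 1*212 = 12744 - 212 = 12532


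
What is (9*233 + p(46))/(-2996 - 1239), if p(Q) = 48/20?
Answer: -10497/21175 ≈ -0.49573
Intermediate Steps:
p(Q) = 12/5 (p(Q) = 48*(1/20) = 12/5)
(9*233 + p(46))/(-2996 - 1239) = (9*233 + 12/5)/(-2996 - 1239) = (2097 + 12/5)/(-4235) = (10497/5)*(-1/4235) = -10497/21175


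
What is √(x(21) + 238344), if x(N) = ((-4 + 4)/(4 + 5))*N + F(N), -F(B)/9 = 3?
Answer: √238317 ≈ 488.18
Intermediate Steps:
F(B) = -27 (F(B) = -9*3 = -27)
x(N) = -27 (x(N) = ((-4 + 4)/(4 + 5))*N - 27 = (0/9)*N - 27 = (0*(⅑))*N - 27 = 0*N - 27 = 0 - 27 = -27)
√(x(21) + 238344) = √(-27 + 238344) = √238317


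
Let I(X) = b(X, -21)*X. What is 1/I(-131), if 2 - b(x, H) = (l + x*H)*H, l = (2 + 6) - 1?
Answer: -1/7587520 ≈ -1.3180e-7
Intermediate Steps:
l = 7 (l = 8 - 1 = 7)
b(x, H) = 2 - H*(7 + H*x) (b(x, H) = 2 - (7 + x*H)*H = 2 - (7 + H*x)*H = 2 - H*(7 + H*x))
I(X) = X*(149 - 441*X) (I(X) = (2 - 7*(-21) - 1*X*(-21)²)*X = (2 + 147 - 1*X*441)*X = (2 + 147 - 441*X)*X = (149 - 441*X)*X = X*(149 - 441*X))
1/I(-131) = 1/(-131*(149 - 441*(-131))) = 1/(-131*(149 + 57771)) = 1/(-131*57920) = 1/(-7587520) = -1/7587520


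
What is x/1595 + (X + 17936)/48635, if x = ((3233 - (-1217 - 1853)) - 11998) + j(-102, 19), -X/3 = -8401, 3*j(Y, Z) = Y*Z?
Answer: -47917566/15514565 ≈ -3.0886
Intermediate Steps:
j(Y, Z) = Y*Z/3 (j(Y, Z) = (Y*Z)/3 = Y*Z/3)
X = 25203 (X = -3*(-8401) = 25203)
x = -6341 (x = ((3233 - (-1217 - 1853)) - 11998) + (1/3)*(-102)*19 = ((3233 - 1*(-3070)) - 11998) - 646 = ((3233 + 3070) - 11998) - 646 = (6303 - 11998) - 646 = -5695 - 646 = -6341)
x/1595 + (X + 17936)/48635 = -6341/1595 + (25203 + 17936)/48635 = -6341*1/1595 + 43139*(1/48635) = -6341/1595 + 43139/48635 = -47917566/15514565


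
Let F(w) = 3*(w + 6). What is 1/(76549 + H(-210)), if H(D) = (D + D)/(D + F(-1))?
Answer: 13/995165 ≈ 1.3063e-5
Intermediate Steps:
F(w) = 18 + 3*w (F(w) = 3*(6 + w) = 18 + 3*w)
H(D) = 2*D/(15 + D) (H(D) = (D + D)/(D + (18 + 3*(-1))) = (2*D)/(D + (18 - 3)) = (2*D)/(D + 15) = (2*D)/(15 + D) = 2*D/(15 + D))
1/(76549 + H(-210)) = 1/(76549 + 2*(-210)/(15 - 210)) = 1/(76549 + 2*(-210)/(-195)) = 1/(76549 + 2*(-210)*(-1/195)) = 1/(76549 + 28/13) = 1/(995165/13) = 13/995165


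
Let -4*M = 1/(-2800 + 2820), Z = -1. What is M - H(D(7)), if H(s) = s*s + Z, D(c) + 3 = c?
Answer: -1201/80 ≈ -15.012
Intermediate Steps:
D(c) = -3 + c
M = -1/80 (M = -1/(4*(-2800 + 2820)) = -1/4/20 = -1/4*1/20 = -1/80 ≈ -0.012500)
H(s) = -1 + s**2 (H(s) = s*s - 1 = s**2 - 1 = -1 + s**2)
M - H(D(7)) = -1/80 - (-1 + (-3 + 7)**2) = -1/80 - (-1 + 4**2) = -1/80 - (-1 + 16) = -1/80 - 1*15 = -1/80 - 15 = -1201/80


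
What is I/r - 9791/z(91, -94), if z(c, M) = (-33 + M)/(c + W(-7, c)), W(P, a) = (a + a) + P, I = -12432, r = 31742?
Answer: 41333738194/2015617 ≈ 20507.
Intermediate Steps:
W(P, a) = P + 2*a (W(P, a) = 2*a + P = P + 2*a)
z(c, M) = (-33 + M)/(-7 + 3*c) (z(c, M) = (-33 + M)/(c + (-7 + 2*c)) = (-33 + M)/(-7 + 3*c))
I/r - 9791/z(91, -94) = -12432/31742 - 9791*(-7 + 3*91)/(-33 - 94) = -12432*1/31742 - 9791/(-127/(-7 + 273)) = -6216/15871 - 9791/(-127/266) = -6216/15871 - 9791*(-266/127) = -6216/15871 + 2604406/127 = 41333738194/2015617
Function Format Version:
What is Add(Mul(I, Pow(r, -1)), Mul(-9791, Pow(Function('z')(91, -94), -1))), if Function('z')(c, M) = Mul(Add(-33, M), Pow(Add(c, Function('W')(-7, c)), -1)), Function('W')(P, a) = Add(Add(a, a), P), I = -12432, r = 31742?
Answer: Rational(41333738194, 2015617) ≈ 20507.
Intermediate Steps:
Function('W')(P, a) = Add(P, Mul(2, a)) (Function('W')(P, a) = Add(Mul(2, a), P) = Add(P, Mul(2, a)))
Function('z')(c, M) = Mul(Pow(Add(-7, Mul(3, c)), -1), Add(-33, M)) (Function('z')(c, M) = Mul(Add(-33, M), Pow(Add(c, Add(-7, Mul(2, c))), -1)) = Mul(Add(-33, M), Pow(Add(-7, Mul(3, c)), -1)) = Mul(Pow(Add(-7, Mul(3, c)), -1), Add(-33, M)))
Add(Mul(I, Pow(r, -1)), Mul(-9791, Pow(Function('z')(91, -94), -1))) = Add(Mul(-12432, Pow(31742, -1)), Mul(-9791, Pow(Mul(Pow(Add(-7, Mul(3, 91)), -1), Add(-33, -94)), -1))) = Add(Mul(-12432, Rational(1, 31742)), Mul(-9791, Pow(Mul(Pow(Add(-7, 273), -1), -127), -1))) = Add(Rational(-6216, 15871), Mul(-9791, Pow(Mul(Pow(266, -1), -127), -1))) = Add(Rational(-6216, 15871), Mul(-9791, Pow(Mul(Rational(1, 266), -127), -1))) = Add(Rational(-6216, 15871), Mul(-9791, Pow(Rational(-127, 266), -1))) = Add(Rational(-6216, 15871), Mul(-9791, Rational(-266, 127))) = Add(Rational(-6216, 15871), Rational(2604406, 127)) = Rational(41333738194, 2015617)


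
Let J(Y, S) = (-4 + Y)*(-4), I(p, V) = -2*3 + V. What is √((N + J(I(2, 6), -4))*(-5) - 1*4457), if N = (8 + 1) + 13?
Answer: I*√4647 ≈ 68.169*I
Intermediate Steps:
I(p, V) = -6 + V
N = 22 (N = 9 + 13 = 22)
J(Y, S) = 16 - 4*Y
√((N + J(I(2, 6), -4))*(-5) - 1*4457) = √((22 + (16 - 4*(-6 + 6)))*(-5) - 1*4457) = √((22 + (16 - 4*0))*(-5) - 4457) = √((22 + (16 + 0))*(-5) - 4457) = √((22 + 16)*(-5) - 4457) = √(38*(-5) - 4457) = √(-190 - 4457) = √(-4647) = I*√4647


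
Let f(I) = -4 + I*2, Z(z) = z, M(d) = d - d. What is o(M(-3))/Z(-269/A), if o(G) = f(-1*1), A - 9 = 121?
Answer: 780/269 ≈ 2.8996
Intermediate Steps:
M(d) = 0
A = 130 (A = 9 + 121 = 130)
f(I) = -4 + 2*I
o(G) = -6 (o(G) = -4 + 2*(-1*1) = -4 + 2*(-1) = -4 - 2 = -6)
o(M(-3))/Z(-269/A) = -6/((-269/130)) = -6/((-269*1/130)) = -6/(-269/130) = -6*(-130/269) = 780/269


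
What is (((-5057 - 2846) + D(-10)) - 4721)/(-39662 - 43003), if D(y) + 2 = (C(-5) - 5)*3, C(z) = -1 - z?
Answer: 12629/82665 ≈ 0.15277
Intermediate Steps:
D(y) = -5 (D(y) = -2 + ((-1 - 1*(-5)) - 5)*3 = -2 + ((-1 + 5) - 5)*3 = -2 + (4 - 5)*3 = -2 - 1*3 = -2 - 3 = -5)
(((-5057 - 2846) + D(-10)) - 4721)/(-39662 - 43003) = (((-5057 - 2846) - 5) - 4721)/(-39662 - 43003) = ((-7903 - 5) - 4721)/(-82665) = (-7908 - 4721)*(-1/82665) = -12629*(-1/82665) = 12629/82665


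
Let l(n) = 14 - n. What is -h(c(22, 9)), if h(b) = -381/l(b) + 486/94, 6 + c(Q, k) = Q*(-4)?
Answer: -2779/1692 ≈ -1.6424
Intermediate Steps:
c(Q, k) = -6 - 4*Q (c(Q, k) = -6 + Q*(-4) = -6 - 4*Q)
h(b) = 243/47 - 381/(14 - b) (h(b) = -381/(14 - b) + 486/94 = -381/(14 - b) + 486*(1/94) = -381/(14 - b) + 243/47 = 243/47 - 381/(14 - b))
-h(c(22, 9)) = -3*(4835 + 81*(-6 - 4*22))/(47*(-14 + (-6 - 4*22))) = -3*(4835 + 81*(-6 - 88))/(47*(-14 + (-6 - 88))) = -3*(4835 + 81*(-94))/(47*(-14 - 94)) = -3*(4835 - 7614)/(47*(-108)) = -3*(-1)*(-2779)/(47*108) = -1*2779/1692 = -2779/1692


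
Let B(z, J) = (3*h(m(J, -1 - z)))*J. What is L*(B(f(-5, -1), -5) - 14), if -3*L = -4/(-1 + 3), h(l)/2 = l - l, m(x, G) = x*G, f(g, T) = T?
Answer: -28/3 ≈ -9.3333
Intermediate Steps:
m(x, G) = G*x
h(l) = 0 (h(l) = 2*(l - l) = 2*0 = 0)
B(z, J) = 0 (B(z, J) = (3*0)*J = 0*J = 0)
L = ⅔ (L = -(-4)/(3*(-1 + 3)) = -(-4)/(3*2) = -⅓*(-2) = ⅔ ≈ 0.66667)
L*(B(f(-5, -1), -5) - 14) = 2*(0 - 14)/3 = (⅔)*(-14) = -28/3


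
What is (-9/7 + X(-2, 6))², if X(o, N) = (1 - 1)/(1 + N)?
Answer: 81/49 ≈ 1.6531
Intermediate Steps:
X(o, N) = 0 (X(o, N) = 0/(1 + N) = 0)
(-9/7 + X(-2, 6))² = (-9/7 + 0)² = (-9/7)² = 81/49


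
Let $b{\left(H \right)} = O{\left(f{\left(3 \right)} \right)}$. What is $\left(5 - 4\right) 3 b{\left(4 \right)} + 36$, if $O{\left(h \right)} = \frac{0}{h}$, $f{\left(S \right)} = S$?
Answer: $36$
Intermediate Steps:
$O{\left(h \right)} = 0$
$b{\left(H \right)} = 0$
$\left(5 - 4\right) 3 b{\left(4 \right)} + 36 = \left(5 - 4\right) 3 \cdot 0 + 36 = 1 \cdot 3 \cdot 0 + 36 = 3 \cdot 0 + 36 = 0 + 36 = 36$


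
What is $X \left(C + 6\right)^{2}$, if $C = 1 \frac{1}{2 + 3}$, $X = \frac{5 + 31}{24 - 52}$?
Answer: $- \frac{8649}{175} \approx -49.423$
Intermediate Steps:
$X = - \frac{9}{7}$ ($X = \frac{36}{-28} = 36 \left(- \frac{1}{28}\right) = - \frac{9}{7} \approx -1.2857$)
$C = \frac{1}{5}$ ($C = 1 \cdot \frac{1}{5} = \frac{1}{5} \approx 0.2$)
$X \left(C + 6\right)^{2} = - \frac{9 \left(\frac{1}{5} + 6\right)^{2}}{7} = - \frac{9 \left(\frac{31}{5}\right)^{2}}{7} = \left(- \frac{9}{7}\right) \frac{961}{25} = - \frac{8649}{175}$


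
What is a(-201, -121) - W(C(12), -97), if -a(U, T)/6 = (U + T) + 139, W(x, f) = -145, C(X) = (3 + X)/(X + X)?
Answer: 1243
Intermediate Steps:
C(X) = (3 + X)/(2*X) (C(X) = (3 + X)/((2*X)) = (3 + X)*(1/(2*X)) = (3 + X)/(2*X))
a(U, T) = -834 - 6*T - 6*U (a(U, T) = -6*((U + T) + 139) = -6*((T + U) + 139) = -6*(139 + T + U) = -834 - 6*T - 6*U)
a(-201, -121) - W(C(12), -97) = (-834 - 6*(-121) - 6*(-201)) - 1*(-145) = (-834 + 726 + 1206) + 145 = 1098 + 145 = 1243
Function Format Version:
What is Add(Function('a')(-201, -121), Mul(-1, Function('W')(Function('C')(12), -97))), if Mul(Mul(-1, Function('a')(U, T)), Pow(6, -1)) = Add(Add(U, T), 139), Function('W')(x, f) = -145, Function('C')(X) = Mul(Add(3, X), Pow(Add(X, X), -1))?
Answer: 1243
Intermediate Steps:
Function('C')(X) = Mul(Rational(1, 2), Pow(X, -1), Add(3, X)) (Function('C')(X) = Mul(Add(3, X), Pow(Mul(2, X), -1)) = Mul(Add(3, X), Mul(Rational(1, 2), Pow(X, -1))) = Mul(Rational(1, 2), Pow(X, -1), Add(3, X)))
Function('a')(U, T) = Add(-834, Mul(-6, T), Mul(-6, U)) (Function('a')(U, T) = Mul(-6, Add(Add(U, T), 139)) = Mul(-6, Add(Add(T, U), 139)) = Mul(-6, Add(139, T, U)) = Add(-834, Mul(-6, T), Mul(-6, U)))
Add(Function('a')(-201, -121), Mul(-1, Function('W')(Function('C')(12), -97))) = Add(Add(-834, Mul(-6, -121), Mul(-6, -201)), Mul(-1, -145)) = Add(Add(-834, 726, 1206), 145) = Add(1098, 145) = 1243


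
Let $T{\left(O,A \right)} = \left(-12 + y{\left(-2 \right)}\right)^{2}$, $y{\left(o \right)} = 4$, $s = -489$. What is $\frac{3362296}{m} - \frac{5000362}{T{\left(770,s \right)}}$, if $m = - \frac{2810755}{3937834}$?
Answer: $- \frac{430712628466303}{89944160} \approx -4.7887 \cdot 10^{6}$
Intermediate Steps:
$T{\left(O,A \right)} = 64$ ($T{\left(O,A \right)} = \left(-12 + 4\right)^{2} = \left(-8\right)^{2} = 64$)
$m = - \frac{2810755}{3937834}$ ($m = \left(-2810755\right) \frac{1}{3937834} = - \frac{2810755}{3937834} \approx -0.71378$)
$\frac{3362296}{m} - \frac{5000362}{T{\left(770,s \right)}} = \frac{3362296}{- \frac{2810755}{3937834}} - \frac{5000362}{64} = 3362296 \left(- \frac{3937834}{2810755}\right) - \frac{2500181}{32} = - \frac{13240163506864}{2810755} - \frac{2500181}{32} = - \frac{430712628466303}{89944160}$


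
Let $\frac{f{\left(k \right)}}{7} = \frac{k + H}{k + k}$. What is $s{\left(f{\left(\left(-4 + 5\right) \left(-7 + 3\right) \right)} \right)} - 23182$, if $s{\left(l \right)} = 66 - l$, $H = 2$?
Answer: $- \frac{92471}{4} \approx -23118.0$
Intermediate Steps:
$f{\left(k \right)} = \frac{7 \left(2 + k\right)}{2 k}$ ($f{\left(k \right)} = 7 \frac{k + 2}{k + k} = 7 \frac{2 + k}{2 k} = \frac{7 \left(2 + k\right)}{2 k}$)
$s{\left(f{\left(\left(-4 + 5\right) \left(-7 + 3\right) \right)} \right)} - 23182 = \left(66 - \left(\frac{7}{2} + \frac{7}{\left(-4 + 5\right) \left(-7 + 3\right)}\right)\right) - 23182 = \left(66 - \left(\frac{7}{2} + \frac{7}{1 \left(-4\right)}\right)\right) - 23182 = \left(66 - \left(\frac{7}{2} + \frac{7}{-4}\right)\right) - 23182 = \left(66 - \left(\frac{7}{2} + 7 \left(- \frac{1}{4}\right)\right)\right) - 23182 = \left(66 - \left(\frac{7}{2} - \frac{7}{4}\right)\right) - 23182 = \left(66 - \frac{7}{4}\right) - 23182 = \frac{257}{4} - 23182 = - \frac{92471}{4}$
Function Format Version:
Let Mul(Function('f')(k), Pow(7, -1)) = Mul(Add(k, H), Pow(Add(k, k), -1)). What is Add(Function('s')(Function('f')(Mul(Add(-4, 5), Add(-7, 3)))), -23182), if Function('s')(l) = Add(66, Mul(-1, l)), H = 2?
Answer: Rational(-92471, 4) ≈ -23118.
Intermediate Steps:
Function('f')(k) = Mul(Rational(7, 2), Pow(k, -1), Add(2, k)) (Function('f')(k) = Mul(7, Mul(Add(k, 2), Pow(Add(k, k), -1))) = Mul(7, Mul(Add(2, k), Pow(Mul(2, k), -1))) = Mul(7, Mul(Add(2, k), Mul(Rational(1, 2), Pow(k, -1)))) = Mul(7, Mul(Rational(1, 2), Pow(k, -1), Add(2, k))) = Mul(Rational(7, 2), Pow(k, -1), Add(2, k)))
Add(Function('s')(Function('f')(Mul(Add(-4, 5), Add(-7, 3)))), -23182) = Add(Add(66, Mul(-1, Add(Rational(7, 2), Mul(7, Pow(Mul(Add(-4, 5), Add(-7, 3)), -1))))), -23182) = Add(Add(66, Mul(-1, Add(Rational(7, 2), Mul(7, Pow(Mul(1, -4), -1))))), -23182) = Add(Add(66, Mul(-1, Add(Rational(7, 2), Mul(7, Pow(-4, -1))))), -23182) = Add(Add(66, Mul(-1, Add(Rational(7, 2), Mul(7, Rational(-1, 4))))), -23182) = Add(Add(66, Mul(-1, Add(Rational(7, 2), Rational(-7, 4)))), -23182) = Add(Add(66, Mul(-1, Rational(7, 4))), -23182) = Add(Add(66, Rational(-7, 4)), -23182) = Add(Rational(257, 4), -23182) = Rational(-92471, 4)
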